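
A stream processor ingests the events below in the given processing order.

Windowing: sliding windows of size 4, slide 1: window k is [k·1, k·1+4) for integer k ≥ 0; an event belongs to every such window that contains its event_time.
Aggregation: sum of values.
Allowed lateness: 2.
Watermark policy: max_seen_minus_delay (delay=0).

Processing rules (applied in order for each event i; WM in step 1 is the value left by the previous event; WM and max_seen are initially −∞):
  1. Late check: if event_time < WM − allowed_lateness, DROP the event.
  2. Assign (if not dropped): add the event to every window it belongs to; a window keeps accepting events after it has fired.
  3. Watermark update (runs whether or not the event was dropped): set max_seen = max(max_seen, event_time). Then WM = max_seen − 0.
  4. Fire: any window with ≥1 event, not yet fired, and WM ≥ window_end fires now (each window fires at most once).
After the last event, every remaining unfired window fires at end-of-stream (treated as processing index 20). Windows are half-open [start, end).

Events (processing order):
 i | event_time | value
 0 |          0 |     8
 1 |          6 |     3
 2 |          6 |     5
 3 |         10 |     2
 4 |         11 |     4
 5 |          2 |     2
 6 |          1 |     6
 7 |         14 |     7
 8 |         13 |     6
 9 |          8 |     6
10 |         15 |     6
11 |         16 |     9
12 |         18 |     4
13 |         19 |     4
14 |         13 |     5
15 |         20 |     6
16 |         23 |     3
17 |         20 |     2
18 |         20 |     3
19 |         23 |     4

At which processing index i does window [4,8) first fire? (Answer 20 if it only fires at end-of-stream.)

3

i=0 t=0 v=8: → [0,4); WM=0
i=1 t=6 v=3: → [6,10),[5,9),[4,8),[3,7); WM=6; [0,4) fires=8
i=2 t=6 v=5: → [6,10),[5,9),[4,8),[3,7); WM=6
i=3 t=10 v=2: → [10,14),[9,13),[8,12),[7,11); WM=10; [3,7) fires=8 [4,8) fires=8 [5,9) fires=8 [6,10) fires=8
i=4 t=11 v=4: → [11,15),[10,14),[9,13),[8,12); WM=11; [7,11) fires=2
i=5 t=2 v=2: DROP (t<11-2); WM=11
i=6 t=1 v=6: DROP (t<11-2); WM=11
i=7 t=14 v=7: → [14,18),[13,17),[12,16),[11,15); WM=14; [8,12) fires=6 [9,13) fires=6 [10,14) fires=6
i=8 t=13 v=6: → [13,17),[12,16),[11,15),[10,14); WM=14
i=9 t=8 v=6: DROP (t<14-2); WM=14
i=10 t=15 v=6: → [15,19),[14,18),[13,17),[12,16); WM=15; [11,15) fires=17
i=11 t=16 v=9: → [16,20),[15,19),[14,18),[13,17); WM=16; [12,16) fires=19
i=12 t=18 v=4: → [18,22),[17,21),[16,20),[15,19); WM=18; [13,17) fires=28 [14,18) fires=22
i=13 t=19 v=4: → [19,23),[18,22),[17,21),[16,20); WM=19; [15,19) fires=19
i=14 t=13 v=5: DROP (t<19-2); WM=19
i=15 t=20 v=6: → [20,24),[19,23),[18,22),[17,21); WM=20; [16,20) fires=17
i=16 t=23 v=3: → [23,27),[22,26),[21,25),[20,24); WM=23; [17,21) fires=14 [18,22) fires=14 [19,23) fires=10
i=17 t=20 v=2: DROP (t<23-2); WM=23
i=18 t=20 v=3: DROP (t<23-2); WM=23
i=19 t=23 v=4: → [23,27),[22,26),[21,25),[20,24); WM=23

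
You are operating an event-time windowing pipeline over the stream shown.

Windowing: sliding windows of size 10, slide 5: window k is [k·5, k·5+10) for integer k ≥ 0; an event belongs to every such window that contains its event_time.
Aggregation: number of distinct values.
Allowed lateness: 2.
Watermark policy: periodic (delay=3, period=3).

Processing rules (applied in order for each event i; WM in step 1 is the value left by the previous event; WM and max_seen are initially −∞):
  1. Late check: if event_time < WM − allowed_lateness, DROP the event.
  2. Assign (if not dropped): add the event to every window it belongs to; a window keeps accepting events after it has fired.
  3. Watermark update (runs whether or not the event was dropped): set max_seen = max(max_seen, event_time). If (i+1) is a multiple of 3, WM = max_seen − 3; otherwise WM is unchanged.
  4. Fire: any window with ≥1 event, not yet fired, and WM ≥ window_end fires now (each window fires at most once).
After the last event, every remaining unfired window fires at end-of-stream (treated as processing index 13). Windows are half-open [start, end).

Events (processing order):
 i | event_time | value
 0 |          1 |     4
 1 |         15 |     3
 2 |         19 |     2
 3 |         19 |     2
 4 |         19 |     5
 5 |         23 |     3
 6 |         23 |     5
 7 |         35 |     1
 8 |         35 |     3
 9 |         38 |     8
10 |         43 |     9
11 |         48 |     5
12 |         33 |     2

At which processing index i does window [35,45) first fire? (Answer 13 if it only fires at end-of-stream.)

i=0 t=1 v=4: → [0,10); WM=−∞
i=1 t=15 v=3: → [15,25),[10,20); WM=−∞
i=2 t=19 v=2: → [15,25),[10,20); WM=16; [0,10) fires=1
i=3 t=19 v=2: → [15,25),[10,20); WM=16
i=4 t=19 v=5: → [15,25),[10,20); WM=16
i=5 t=23 v=3: → [20,30),[15,25); WM=20; [10,20) fires=3
i=6 t=23 v=5: → [20,30),[15,25); WM=20
i=7 t=35 v=1: → [35,45),[30,40); WM=20
i=8 t=35 v=3: → [35,45),[30,40); WM=32; [15,25) fires=3 [20,30) fires=2
i=9 t=38 v=8: → [35,45),[30,40); WM=32
i=10 t=43 v=9: → [40,50),[35,45); WM=32
i=11 t=48 v=5: → [45,55),[40,50); WM=45; [30,40) fires=3 [35,45) fires=4
i=12 t=33 v=2: DROP (t<45-2); WM=45

11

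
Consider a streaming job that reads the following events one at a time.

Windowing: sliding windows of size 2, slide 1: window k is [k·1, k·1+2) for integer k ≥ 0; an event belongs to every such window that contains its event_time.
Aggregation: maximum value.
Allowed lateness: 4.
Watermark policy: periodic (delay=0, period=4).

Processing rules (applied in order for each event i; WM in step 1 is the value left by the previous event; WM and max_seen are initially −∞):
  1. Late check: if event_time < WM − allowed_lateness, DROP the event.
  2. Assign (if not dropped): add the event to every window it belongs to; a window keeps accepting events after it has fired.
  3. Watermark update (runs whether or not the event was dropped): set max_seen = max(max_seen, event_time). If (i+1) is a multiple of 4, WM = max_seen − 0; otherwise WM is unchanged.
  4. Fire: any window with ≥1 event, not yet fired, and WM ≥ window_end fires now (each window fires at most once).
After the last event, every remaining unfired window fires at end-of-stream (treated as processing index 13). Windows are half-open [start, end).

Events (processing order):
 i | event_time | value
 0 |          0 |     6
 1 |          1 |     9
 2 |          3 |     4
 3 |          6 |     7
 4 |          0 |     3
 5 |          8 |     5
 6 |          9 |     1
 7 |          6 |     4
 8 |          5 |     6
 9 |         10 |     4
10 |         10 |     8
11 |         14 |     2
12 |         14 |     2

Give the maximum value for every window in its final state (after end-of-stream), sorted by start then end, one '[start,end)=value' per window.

i=0 t=0 v=6: → [0,2); WM=−∞
i=1 t=1 v=9: → [1,3),[0,2); WM=−∞
i=2 t=3 v=4: → [3,5),[2,4); WM=−∞
i=3 t=6 v=7: → [6,8),[5,7); WM=6; [0,2) fires=9 [1,3) fires=9 [2,4) fires=4 [3,5) fires=4
i=4 t=0 v=3: DROP (t<6-4); WM=6
i=5 t=8 v=5: → [8,10),[7,9); WM=6
i=6 t=9 v=1: → [9,11),[8,10); WM=6
i=7 t=6 v=4: → [6,8),[5,7); WM=9; [5,7) fires=7 [6,8) fires=7 [7,9) fires=5
i=8 t=5 v=6: → [5,7),[4,6); WM=9; [4,6) fires=6
i=9 t=10 v=4: → [10,12),[9,11); WM=9
i=10 t=10 v=8: → [10,12),[9,11); WM=9
i=11 t=14 v=2: → [14,16),[13,15); WM=14; [8,10) fires=5 [9,11) fires=8 [10,12) fires=8
i=12 t=14 v=2: → [14,16),[13,15); WM=14

[0,2)=9 [1,3)=9 [2,4)=4 [3,5)=4 [4,6)=6 [5,7)=7 [6,8)=7 [7,9)=5 [8,10)=5 [9,11)=8 [10,12)=8 [13,15)=2 [14,16)=2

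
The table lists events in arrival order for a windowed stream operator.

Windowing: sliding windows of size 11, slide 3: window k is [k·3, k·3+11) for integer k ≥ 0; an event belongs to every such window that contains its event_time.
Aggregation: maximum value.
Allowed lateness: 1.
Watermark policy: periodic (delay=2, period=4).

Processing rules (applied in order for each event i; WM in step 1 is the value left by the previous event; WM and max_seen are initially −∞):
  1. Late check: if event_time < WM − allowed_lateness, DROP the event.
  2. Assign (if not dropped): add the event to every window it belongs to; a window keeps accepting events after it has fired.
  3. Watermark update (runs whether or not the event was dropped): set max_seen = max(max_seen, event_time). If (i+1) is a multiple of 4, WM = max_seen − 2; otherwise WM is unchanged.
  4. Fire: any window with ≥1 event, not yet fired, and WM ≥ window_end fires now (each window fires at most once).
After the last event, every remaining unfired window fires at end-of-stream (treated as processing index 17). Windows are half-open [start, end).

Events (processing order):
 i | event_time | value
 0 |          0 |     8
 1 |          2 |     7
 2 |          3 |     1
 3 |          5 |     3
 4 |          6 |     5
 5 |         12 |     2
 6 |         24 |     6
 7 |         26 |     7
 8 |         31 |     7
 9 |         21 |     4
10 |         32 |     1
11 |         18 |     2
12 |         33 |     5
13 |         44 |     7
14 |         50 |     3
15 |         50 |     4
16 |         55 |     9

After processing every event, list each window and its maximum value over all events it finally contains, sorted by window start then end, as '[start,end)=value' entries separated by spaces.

i=0 t=0 v=8: → [0,11); WM=−∞
i=1 t=2 v=7: → [0,11); WM=−∞
i=2 t=3 v=1: → [3,14),[0,11); WM=−∞
i=3 t=5 v=3: → [3,14),[0,11); WM=3
i=4 t=6 v=5: → [6,17),[3,14),[0,11); WM=3
i=5 t=12 v=2: → [12,23),[9,20),[6,17),[3,14); WM=3
i=6 t=24 v=6: → [24,35),[21,32),[18,29),[15,26); WM=3
i=7 t=26 v=7: → [24,35),[21,32),[18,29); WM=24; [0,11) fires=8 [3,14) fires=5 [6,17) fires=5 [9,20) fires=2 [12,23) fires=2
i=8 t=31 v=7: → [30,41),[27,38),[24,35),[21,32); WM=24
i=9 t=21 v=4: DROP (t<24-1); WM=24
i=10 t=32 v=1: → [30,41),[27,38),[24,35); WM=24
i=11 t=18 v=2: DROP (t<24-1); WM=30; [15,26) fires=6 [18,29) fires=7
i=12 t=33 v=5: → [33,44),[30,41),[27,38),[24,35); WM=30
i=13 t=44 v=7: → [42,53),[39,50),[36,47); WM=30
i=14 t=50 v=3: → [48,59),[45,56),[42,53); WM=30
i=15 t=50 v=4: → [48,59),[45,56),[42,53); WM=48; [21,32) fires=7 [24,35) fires=7 [27,38) fires=7 [30,41) fires=7 [33,44) fires=5 [36,47) fires=7
i=16 t=55 v=9: → [54,65),[51,62),[48,59),[45,56); WM=48

[0,11)=8 [3,14)=5 [6,17)=5 [9,20)=2 [12,23)=2 [15,26)=6 [18,29)=7 [21,32)=7 [24,35)=7 [27,38)=7 [30,41)=7 [33,44)=5 [36,47)=7 [39,50)=7 [42,53)=7 [45,56)=9 [48,59)=9 [51,62)=9 [54,65)=9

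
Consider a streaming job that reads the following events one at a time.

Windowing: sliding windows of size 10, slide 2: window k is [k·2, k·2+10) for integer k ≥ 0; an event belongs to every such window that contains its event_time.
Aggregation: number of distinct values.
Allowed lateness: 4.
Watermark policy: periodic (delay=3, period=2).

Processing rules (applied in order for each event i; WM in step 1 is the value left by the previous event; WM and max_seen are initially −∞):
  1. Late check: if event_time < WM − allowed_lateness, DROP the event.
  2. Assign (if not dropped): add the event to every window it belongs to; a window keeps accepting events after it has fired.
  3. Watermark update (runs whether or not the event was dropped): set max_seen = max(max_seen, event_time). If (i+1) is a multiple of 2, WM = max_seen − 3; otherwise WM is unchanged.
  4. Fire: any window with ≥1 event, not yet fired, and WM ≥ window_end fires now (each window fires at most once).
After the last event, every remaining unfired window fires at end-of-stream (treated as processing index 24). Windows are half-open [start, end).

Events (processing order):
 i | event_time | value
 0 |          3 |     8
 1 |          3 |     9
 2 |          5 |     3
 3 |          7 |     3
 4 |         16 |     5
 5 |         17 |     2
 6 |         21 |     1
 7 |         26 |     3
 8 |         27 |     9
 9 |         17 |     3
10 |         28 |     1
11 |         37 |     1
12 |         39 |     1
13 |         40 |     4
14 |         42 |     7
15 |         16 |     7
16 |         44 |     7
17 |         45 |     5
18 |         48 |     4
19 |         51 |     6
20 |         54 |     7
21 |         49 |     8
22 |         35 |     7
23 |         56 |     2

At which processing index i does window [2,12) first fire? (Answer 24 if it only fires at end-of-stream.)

i=0 t=3 v=8: → [2,12),[0,10); WM=−∞
i=1 t=3 v=9: → [2,12),[0,10); WM=0
i=2 t=5 v=3: → [4,14),[2,12),[0,10); WM=0
i=3 t=7 v=3: → [6,16),[4,14),[2,12),[0,10); WM=4
i=4 t=16 v=5: → [16,26),[14,24),[12,22),[10,20),[8,18); WM=4
i=5 t=17 v=2: → [16,26),[14,24),[12,22),[10,20),[8,18); WM=14; [0,10) fires=3 [2,12) fires=3 [4,14) fires=1
i=6 t=21 v=1: → [20,30),[18,28),[16,26),[14,24),[12,22); WM=14
i=7 t=26 v=3: → [26,36),[24,34),[22,32),[20,30),[18,28); WM=23; [6,16) fires=1 [8,18) fires=2 [10,20) fires=2 [12,22) fires=3
i=8 t=27 v=9: → [26,36),[24,34),[22,32),[20,30),[18,28); WM=23
i=9 t=17 v=3: DROP (t<23-4); WM=24; [14,24) fires=3
i=10 t=28 v=1: → [28,38),[26,36),[24,34),[22,32),[20,30); WM=24
i=11 t=37 v=1: → [36,46),[34,44),[32,42),[30,40),[28,38); WM=34; [16,26) fires=3 [18,28) fires=3 [20,30) fires=3 [22,32) fires=3 [24,34) fires=3
i=12 t=39 v=1: → [38,48),[36,46),[34,44),[32,42),[30,40); WM=34
i=13 t=40 v=4: → [40,50),[38,48),[36,46),[34,44),[32,42); WM=37; [26,36) fires=3
i=14 t=42 v=7: → [42,52),[40,50),[38,48),[36,46),[34,44); WM=37
i=15 t=16 v=7: DROP (t<37-4); WM=39; [28,38) fires=1
i=16 t=44 v=7: → [44,54),[42,52),[40,50),[38,48),[36,46); WM=39
i=17 t=45 v=5: → [44,54),[42,52),[40,50),[38,48),[36,46); WM=42; [30,40) fires=1 [32,42) fires=2
i=18 t=48 v=4: → [48,58),[46,56),[44,54),[42,52),[40,50); WM=42
i=19 t=51 v=6: → [50,60),[48,58),[46,56),[44,54),[42,52); WM=48; [34,44) fires=3 [36,46) fires=4 [38,48) fires=4
i=20 t=54 v=7: → [54,64),[52,62),[50,60),[48,58),[46,56); WM=48
i=21 t=49 v=8: → [48,58),[46,56),[44,54),[42,52),[40,50); WM=51; [40,50) fires=4
i=22 t=35 v=7: DROP (t<51-4); WM=51
i=23 t=56 v=2: → [56,66),[54,64),[52,62),[50,60),[48,58); WM=53; [42,52) fires=5

5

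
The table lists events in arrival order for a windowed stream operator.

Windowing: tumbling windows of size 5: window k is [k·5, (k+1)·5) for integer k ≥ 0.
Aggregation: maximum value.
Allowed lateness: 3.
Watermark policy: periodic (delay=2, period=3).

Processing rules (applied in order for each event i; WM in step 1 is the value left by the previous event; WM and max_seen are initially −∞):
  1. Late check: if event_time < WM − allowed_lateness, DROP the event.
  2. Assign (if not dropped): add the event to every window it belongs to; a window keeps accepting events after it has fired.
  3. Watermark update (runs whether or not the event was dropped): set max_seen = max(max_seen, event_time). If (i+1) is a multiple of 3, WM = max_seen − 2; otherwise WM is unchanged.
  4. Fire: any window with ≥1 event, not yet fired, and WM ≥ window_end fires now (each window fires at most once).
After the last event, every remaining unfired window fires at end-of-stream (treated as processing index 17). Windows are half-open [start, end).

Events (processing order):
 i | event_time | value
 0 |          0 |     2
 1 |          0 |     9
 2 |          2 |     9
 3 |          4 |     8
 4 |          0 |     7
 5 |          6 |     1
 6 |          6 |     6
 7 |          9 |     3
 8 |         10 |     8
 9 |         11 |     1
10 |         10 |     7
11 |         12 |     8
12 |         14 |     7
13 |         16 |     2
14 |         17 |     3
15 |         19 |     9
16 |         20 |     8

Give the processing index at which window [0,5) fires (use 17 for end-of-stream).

8

i=0 t=0 v=2: → [0,5); WM=−∞
i=1 t=0 v=9: → [0,5); WM=−∞
i=2 t=2 v=9: → [0,5); WM=0
i=3 t=4 v=8: → [0,5); WM=0
i=4 t=0 v=7: → [0,5); WM=0
i=5 t=6 v=1: → [5,10); WM=4
i=6 t=6 v=6: → [5,10); WM=4
i=7 t=9 v=3: → [5,10); WM=4
i=8 t=10 v=8: → [10,15); WM=8; [0,5) fires=9
i=9 t=11 v=1: → [10,15); WM=8
i=10 t=10 v=7: → [10,15); WM=8
i=11 t=12 v=8: → [10,15); WM=10; [5,10) fires=6
i=12 t=14 v=7: → [10,15); WM=10
i=13 t=16 v=2: → [15,20); WM=10
i=14 t=17 v=3: → [15,20); WM=15; [10,15) fires=8
i=15 t=19 v=9: → [15,20); WM=15
i=16 t=20 v=8: → [20,25); WM=15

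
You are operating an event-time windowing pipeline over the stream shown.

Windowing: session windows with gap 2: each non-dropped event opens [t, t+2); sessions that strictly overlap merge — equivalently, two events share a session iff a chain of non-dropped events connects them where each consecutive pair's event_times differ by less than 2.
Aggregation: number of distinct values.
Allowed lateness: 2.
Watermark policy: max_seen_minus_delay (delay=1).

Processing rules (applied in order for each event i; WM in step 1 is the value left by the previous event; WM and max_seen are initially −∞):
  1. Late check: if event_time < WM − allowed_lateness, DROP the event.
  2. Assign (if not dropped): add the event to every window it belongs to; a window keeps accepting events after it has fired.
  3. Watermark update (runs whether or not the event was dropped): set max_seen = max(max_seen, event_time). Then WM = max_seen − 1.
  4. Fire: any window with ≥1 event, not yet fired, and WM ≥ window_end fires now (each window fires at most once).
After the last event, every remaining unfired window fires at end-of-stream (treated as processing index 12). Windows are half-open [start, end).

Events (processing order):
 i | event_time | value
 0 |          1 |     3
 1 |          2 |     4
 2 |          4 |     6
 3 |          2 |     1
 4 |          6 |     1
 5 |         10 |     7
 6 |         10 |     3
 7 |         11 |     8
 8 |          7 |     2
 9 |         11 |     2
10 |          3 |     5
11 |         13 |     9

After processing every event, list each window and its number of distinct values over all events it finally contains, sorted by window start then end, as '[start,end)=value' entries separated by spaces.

[1,4)=3 [4,6)=1 [6,8)=1 [10,13)=4 [13,15)=1

i=0 t=1 v=3: → [1,3); WM=0
i=1 t=2 v=4: → [1,4); WM=1
i=2 t=4 v=6: → [4,6); WM=3
i=3 t=2 v=1: → [1,4); WM=3
i=4 t=6 v=1: → [6,8); WM=5
i=5 t=10 v=7: → [10,12); WM=9
i=6 t=10 v=3: → [10,12); WM=9
i=7 t=11 v=8: → [10,13); WM=10
i=8 t=7 v=2: DROP (t<10-2); WM=10
i=9 t=11 v=2: → [10,13); WM=10
i=10 t=3 v=5: DROP (t<10-2); WM=10
i=11 t=13 v=9: → [13,15); WM=12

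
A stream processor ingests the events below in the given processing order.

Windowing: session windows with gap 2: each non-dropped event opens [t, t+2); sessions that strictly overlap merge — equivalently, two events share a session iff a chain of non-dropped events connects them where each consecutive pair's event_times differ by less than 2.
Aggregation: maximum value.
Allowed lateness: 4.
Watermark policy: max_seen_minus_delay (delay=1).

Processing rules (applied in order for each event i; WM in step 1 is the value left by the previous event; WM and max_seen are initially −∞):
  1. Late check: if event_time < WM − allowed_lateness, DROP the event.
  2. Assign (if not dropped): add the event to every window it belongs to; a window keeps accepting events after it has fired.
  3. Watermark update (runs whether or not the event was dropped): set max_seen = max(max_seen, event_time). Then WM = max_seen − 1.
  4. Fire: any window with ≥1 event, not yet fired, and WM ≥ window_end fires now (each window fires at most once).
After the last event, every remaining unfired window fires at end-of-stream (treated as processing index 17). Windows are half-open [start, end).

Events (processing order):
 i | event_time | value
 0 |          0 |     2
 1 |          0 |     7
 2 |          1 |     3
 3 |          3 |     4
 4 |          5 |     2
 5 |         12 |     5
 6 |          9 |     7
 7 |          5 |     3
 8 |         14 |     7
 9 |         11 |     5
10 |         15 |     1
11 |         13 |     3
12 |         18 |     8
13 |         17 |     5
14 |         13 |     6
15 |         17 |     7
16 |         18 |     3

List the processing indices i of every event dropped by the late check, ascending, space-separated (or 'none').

i=0 t=0 v=2: → [0,2); WM=-1
i=1 t=0 v=7: → [0,2); WM=-1
i=2 t=1 v=3: → [0,3); WM=0
i=3 t=3 v=4: → [3,5); WM=2
i=4 t=5 v=2: → [5,7); WM=4
i=5 t=12 v=5: → [12,14); WM=11
i=6 t=9 v=7: → [9,11); WM=11
i=7 t=5 v=3: DROP (t<11-4); WM=11
i=8 t=14 v=7: → [14,16); WM=13
i=9 t=11 v=5: → [11,14); WM=13
i=10 t=15 v=1: → [14,17); WM=14
i=11 t=13 v=3: → [11,17); WM=14
i=12 t=18 v=8: → [18,20); WM=17
i=13 t=17 v=5: → [17,20); WM=17
i=14 t=13 v=6: → [11,17); WM=17
i=15 t=17 v=7: → [17,20); WM=17
i=16 t=18 v=3: → [17,20); WM=17

7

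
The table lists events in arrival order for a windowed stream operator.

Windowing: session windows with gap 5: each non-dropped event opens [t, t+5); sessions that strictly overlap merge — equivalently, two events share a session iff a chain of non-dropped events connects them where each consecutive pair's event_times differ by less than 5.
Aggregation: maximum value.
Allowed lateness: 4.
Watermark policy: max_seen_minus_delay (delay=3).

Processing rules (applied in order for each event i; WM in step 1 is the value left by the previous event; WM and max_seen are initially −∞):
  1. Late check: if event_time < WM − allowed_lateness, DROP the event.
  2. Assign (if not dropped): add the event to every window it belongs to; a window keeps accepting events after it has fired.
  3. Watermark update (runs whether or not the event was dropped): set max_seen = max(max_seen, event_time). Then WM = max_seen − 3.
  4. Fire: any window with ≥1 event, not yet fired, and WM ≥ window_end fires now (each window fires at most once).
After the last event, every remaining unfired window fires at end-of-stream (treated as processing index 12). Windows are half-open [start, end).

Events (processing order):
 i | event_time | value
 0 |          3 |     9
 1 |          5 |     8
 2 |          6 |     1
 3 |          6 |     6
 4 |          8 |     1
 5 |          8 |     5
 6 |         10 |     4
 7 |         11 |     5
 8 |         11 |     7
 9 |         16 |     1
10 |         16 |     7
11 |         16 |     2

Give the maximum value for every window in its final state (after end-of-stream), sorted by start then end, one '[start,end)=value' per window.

[3,16)=9 [16,21)=7

i=0 t=3 v=9: → [3,8); WM=0
i=1 t=5 v=8: → [3,10); WM=2
i=2 t=6 v=1: → [3,11); WM=3
i=3 t=6 v=6: → [3,11); WM=3
i=4 t=8 v=1: → [3,13); WM=5
i=5 t=8 v=5: → [3,13); WM=5
i=6 t=10 v=4: → [3,15); WM=7
i=7 t=11 v=5: → [3,16); WM=8
i=8 t=11 v=7: → [3,16); WM=8
i=9 t=16 v=1: → [16,21); WM=13
i=10 t=16 v=7: → [16,21); WM=13
i=11 t=16 v=2: → [16,21); WM=13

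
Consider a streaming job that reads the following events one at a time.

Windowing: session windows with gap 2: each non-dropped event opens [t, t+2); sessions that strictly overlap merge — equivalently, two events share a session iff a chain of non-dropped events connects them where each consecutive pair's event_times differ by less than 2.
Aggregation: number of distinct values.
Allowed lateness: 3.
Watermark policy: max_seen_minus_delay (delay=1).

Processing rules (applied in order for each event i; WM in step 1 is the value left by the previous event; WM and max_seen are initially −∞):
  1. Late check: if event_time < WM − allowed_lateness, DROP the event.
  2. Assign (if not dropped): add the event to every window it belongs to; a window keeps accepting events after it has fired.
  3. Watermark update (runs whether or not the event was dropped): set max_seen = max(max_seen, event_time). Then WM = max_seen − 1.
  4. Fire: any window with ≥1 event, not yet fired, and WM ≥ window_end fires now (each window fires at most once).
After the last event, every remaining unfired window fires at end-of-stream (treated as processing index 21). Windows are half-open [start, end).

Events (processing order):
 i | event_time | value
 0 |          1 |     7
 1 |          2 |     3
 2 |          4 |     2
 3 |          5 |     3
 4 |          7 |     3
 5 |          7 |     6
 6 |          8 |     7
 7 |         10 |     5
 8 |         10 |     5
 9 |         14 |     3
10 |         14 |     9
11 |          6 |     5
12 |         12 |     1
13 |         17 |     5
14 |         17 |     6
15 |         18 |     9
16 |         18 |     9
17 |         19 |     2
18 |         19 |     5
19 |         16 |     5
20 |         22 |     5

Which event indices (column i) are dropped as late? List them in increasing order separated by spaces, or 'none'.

i=0 t=1 v=7: → [1,3); WM=0
i=1 t=2 v=3: → [1,4); WM=1
i=2 t=4 v=2: → [4,6); WM=3
i=3 t=5 v=3: → [4,7); WM=4
i=4 t=7 v=3: → [7,9); WM=6
i=5 t=7 v=6: → [7,9); WM=6
i=6 t=8 v=7: → [7,10); WM=7
i=7 t=10 v=5: → [10,12); WM=9
i=8 t=10 v=5: → [10,12); WM=9
i=9 t=14 v=3: → [14,16); WM=13
i=10 t=14 v=9: → [14,16); WM=13
i=11 t=6 v=5: DROP (t<13-3); WM=13
i=12 t=12 v=1: → [12,14); WM=13
i=13 t=17 v=5: → [17,19); WM=16
i=14 t=17 v=6: → [17,19); WM=16
i=15 t=18 v=9: → [17,20); WM=17
i=16 t=18 v=9: → [17,20); WM=17
i=17 t=19 v=2: → [17,21); WM=18
i=18 t=19 v=5: → [17,21); WM=18
i=19 t=16 v=5: → [16,21); WM=18
i=20 t=22 v=5: → [22,24); WM=21

11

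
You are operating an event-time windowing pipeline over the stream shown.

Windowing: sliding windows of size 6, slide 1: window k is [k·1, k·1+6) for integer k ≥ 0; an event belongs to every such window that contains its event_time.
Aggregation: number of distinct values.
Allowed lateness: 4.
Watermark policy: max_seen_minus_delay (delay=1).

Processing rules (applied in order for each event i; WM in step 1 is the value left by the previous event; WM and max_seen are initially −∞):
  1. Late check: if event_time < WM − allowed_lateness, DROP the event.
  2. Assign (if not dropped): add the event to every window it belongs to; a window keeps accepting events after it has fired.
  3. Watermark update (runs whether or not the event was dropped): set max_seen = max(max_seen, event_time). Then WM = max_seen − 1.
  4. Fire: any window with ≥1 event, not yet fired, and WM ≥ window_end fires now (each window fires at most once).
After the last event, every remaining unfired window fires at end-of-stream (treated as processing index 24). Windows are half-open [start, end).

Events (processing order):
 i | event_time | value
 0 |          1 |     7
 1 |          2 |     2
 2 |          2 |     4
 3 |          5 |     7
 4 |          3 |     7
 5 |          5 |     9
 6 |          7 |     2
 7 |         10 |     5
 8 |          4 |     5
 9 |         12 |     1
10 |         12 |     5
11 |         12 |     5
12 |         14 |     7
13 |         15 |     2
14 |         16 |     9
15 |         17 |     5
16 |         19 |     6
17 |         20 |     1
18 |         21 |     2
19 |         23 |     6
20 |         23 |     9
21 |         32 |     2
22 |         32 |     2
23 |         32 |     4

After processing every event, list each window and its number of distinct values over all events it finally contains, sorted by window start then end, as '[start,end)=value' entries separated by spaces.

[0,6)=4 [1,7)=4 [2,8)=4 [3,9)=3 [4,10)=3 [5,11)=4 [6,12)=2 [7,13)=3 [8,14)=2 [9,15)=3 [10,16)=4 [11,17)=5 [12,18)=5 [13,19)=4 [14,20)=5 [15,21)=5 [16,22)=5 [17,23)=4 [18,24)=4 [19,25)=4 [20,26)=4 [21,27)=3 [22,28)=2 [23,29)=2 [27,33)=2 [28,34)=2 [29,35)=2 [30,36)=2 [31,37)=2 [32,38)=2

i=0 t=1 v=7: → [1,7),[0,6); WM=0
i=1 t=2 v=2: → [2,8),[1,7),[0,6); WM=1
i=2 t=2 v=4: → [2,8),[1,7),[0,6); WM=1
i=3 t=5 v=7: → [5,11),[4,10),[3,9),[2,8),[1,7),[0,6); WM=4
i=4 t=3 v=7: → [3,9),[2,8),[1,7),[0,6); WM=4
i=5 t=5 v=9: → [5,11),[4,10),[3,9),[2,8),[1,7),[0,6); WM=4
i=6 t=7 v=2: → [7,13),[6,12),[5,11),[4,10),[3,9),[2,8); WM=6; [0,6) fires=4
i=7 t=10 v=5: → [10,16),[9,15),[8,14),[7,13),[6,12),[5,11); WM=9; [1,7) fires=4 [2,8) fires=4 [3,9) fires=3
i=8 t=4 v=5: DROP (t<9-4); WM=9
i=9 t=12 v=1: → [12,18),[11,17),[10,16),[9,15),[8,14),[7,13); WM=11; [4,10) fires=3 [5,11) fires=4
i=10 t=12 v=5: → [12,18),[11,17),[10,16),[9,15),[8,14),[7,13); WM=11
i=11 t=12 v=5: → [12,18),[11,17),[10,16),[9,15),[8,14),[7,13); WM=11
i=12 t=14 v=7: → [14,20),[13,19),[12,18),[11,17),[10,16),[9,15); WM=13; [6,12) fires=2 [7,13) fires=3
i=13 t=15 v=2: → [15,21),[14,20),[13,19),[12,18),[11,17),[10,16); WM=14; [8,14) fires=2
i=14 t=16 v=9: → [16,22),[15,21),[14,20),[13,19),[12,18),[11,17); WM=15; [9,15) fires=3
i=15 t=17 v=5: → [17,23),[16,22),[15,21),[14,20),[13,19),[12,18); WM=16; [10,16) fires=4
i=16 t=19 v=6: → [19,25),[18,24),[17,23),[16,22),[15,21),[14,20); WM=18; [11,17) fires=5 [12,18) fires=5
i=17 t=20 v=1: → [20,26),[19,25),[18,24),[17,23),[16,22),[15,21); WM=19; [13,19) fires=4
i=18 t=21 v=2: → [21,27),[20,26),[19,25),[18,24),[17,23),[16,22); WM=20; [14,20) fires=5
i=19 t=23 v=6: → [23,29),[22,28),[21,27),[20,26),[19,25),[18,24); WM=22; [15,21) fires=5 [16,22) fires=5
i=20 t=23 v=9: → [23,29),[22,28),[21,27),[20,26),[19,25),[18,24); WM=22
i=21 t=32 v=2: → [32,38),[31,37),[30,36),[29,35),[28,34),[27,33); WM=31; [17,23) fires=4 [18,24) fires=4 [19,25) fires=4 [20,26) fires=4 [21,27) fires=3 [22,28) fires=2 [23,29) fires=2
i=22 t=32 v=2: → [32,38),[31,37),[30,36),[29,35),[28,34),[27,33); WM=31
i=23 t=32 v=4: → [32,38),[31,37),[30,36),[29,35),[28,34),[27,33); WM=31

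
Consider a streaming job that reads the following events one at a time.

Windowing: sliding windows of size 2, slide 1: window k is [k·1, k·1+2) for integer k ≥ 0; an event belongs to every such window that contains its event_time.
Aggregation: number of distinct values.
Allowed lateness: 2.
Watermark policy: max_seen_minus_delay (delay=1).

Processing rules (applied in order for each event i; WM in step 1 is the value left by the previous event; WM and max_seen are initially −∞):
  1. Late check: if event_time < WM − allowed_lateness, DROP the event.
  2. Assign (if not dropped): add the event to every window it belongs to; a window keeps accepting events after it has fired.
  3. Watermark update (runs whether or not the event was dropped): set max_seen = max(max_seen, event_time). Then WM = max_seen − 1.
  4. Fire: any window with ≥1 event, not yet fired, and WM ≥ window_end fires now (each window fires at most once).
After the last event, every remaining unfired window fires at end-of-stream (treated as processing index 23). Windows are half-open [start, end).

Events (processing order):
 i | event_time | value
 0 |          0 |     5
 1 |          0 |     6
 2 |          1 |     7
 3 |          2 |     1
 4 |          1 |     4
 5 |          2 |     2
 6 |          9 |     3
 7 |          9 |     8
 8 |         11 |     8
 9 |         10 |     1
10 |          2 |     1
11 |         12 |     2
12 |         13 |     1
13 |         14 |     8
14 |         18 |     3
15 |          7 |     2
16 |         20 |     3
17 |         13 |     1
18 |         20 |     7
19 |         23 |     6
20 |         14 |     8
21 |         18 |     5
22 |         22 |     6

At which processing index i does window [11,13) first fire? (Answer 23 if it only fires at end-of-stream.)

13

i=0 t=0 v=5: → [0,2); WM=-1
i=1 t=0 v=6: → [0,2); WM=-1
i=2 t=1 v=7: → [1,3),[0,2); WM=0
i=3 t=2 v=1: → [2,4),[1,3); WM=1
i=4 t=1 v=4: → [1,3),[0,2); WM=1
i=5 t=2 v=2: → [2,4),[1,3); WM=1
i=6 t=9 v=3: → [9,11),[8,10); WM=8; [0,2) fires=4 [1,3) fires=4 [2,4) fires=2
i=7 t=9 v=8: → [9,11),[8,10); WM=8
i=8 t=11 v=8: → [11,13),[10,12); WM=10; [8,10) fires=2
i=9 t=10 v=1: → [10,12),[9,11); WM=10
i=10 t=2 v=1: DROP (t<10-2); WM=10
i=11 t=12 v=2: → [12,14),[11,13); WM=11; [9,11) fires=3
i=12 t=13 v=1: → [13,15),[12,14); WM=12; [10,12) fires=2
i=13 t=14 v=8: → [14,16),[13,15); WM=13; [11,13) fires=2
i=14 t=18 v=3: → [18,20),[17,19); WM=17; [12,14) fires=2 [13,15) fires=2 [14,16) fires=1
i=15 t=7 v=2: DROP (t<17-2); WM=17
i=16 t=20 v=3: → [20,22),[19,21); WM=19; [17,19) fires=1
i=17 t=13 v=1: DROP (t<19-2); WM=19
i=18 t=20 v=7: → [20,22),[19,21); WM=19
i=19 t=23 v=6: → [23,25),[22,24); WM=22; [18,20) fires=1 [19,21) fires=2 [20,22) fires=2
i=20 t=14 v=8: DROP (t<22-2); WM=22
i=21 t=18 v=5: DROP (t<22-2); WM=22
i=22 t=22 v=6: → [22,24),[21,23); WM=22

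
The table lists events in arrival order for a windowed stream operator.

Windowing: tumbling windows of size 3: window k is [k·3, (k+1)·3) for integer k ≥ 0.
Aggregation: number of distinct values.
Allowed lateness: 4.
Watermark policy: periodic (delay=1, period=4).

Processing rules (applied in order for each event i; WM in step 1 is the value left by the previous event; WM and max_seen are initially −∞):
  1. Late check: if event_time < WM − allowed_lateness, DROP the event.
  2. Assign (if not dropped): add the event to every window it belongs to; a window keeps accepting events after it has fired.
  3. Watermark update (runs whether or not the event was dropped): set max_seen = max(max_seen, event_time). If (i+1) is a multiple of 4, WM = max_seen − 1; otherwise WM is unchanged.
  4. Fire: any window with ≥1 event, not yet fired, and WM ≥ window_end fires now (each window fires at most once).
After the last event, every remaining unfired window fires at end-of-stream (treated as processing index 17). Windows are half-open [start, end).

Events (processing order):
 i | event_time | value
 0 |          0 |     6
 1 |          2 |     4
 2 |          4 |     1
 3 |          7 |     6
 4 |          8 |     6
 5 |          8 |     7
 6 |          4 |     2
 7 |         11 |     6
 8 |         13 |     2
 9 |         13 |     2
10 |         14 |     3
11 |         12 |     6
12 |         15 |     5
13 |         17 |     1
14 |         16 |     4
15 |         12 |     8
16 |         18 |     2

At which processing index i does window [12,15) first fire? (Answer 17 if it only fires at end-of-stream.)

i=0 t=0 v=6: → [0,3); WM=−∞
i=1 t=2 v=4: → [0,3); WM=−∞
i=2 t=4 v=1: → [3,6); WM=−∞
i=3 t=7 v=6: → [6,9); WM=6; [0,3) fires=2 [3,6) fires=1
i=4 t=8 v=6: → [6,9); WM=6
i=5 t=8 v=7: → [6,9); WM=6
i=6 t=4 v=2: → [3,6); WM=6
i=7 t=11 v=6: → [9,12); WM=10; [6,9) fires=2
i=8 t=13 v=2: → [12,15); WM=10
i=9 t=13 v=2: → [12,15); WM=10
i=10 t=14 v=3: → [12,15); WM=10
i=11 t=12 v=6: → [12,15); WM=13; [9,12) fires=1
i=12 t=15 v=5: → [15,18); WM=13
i=13 t=17 v=1: → [15,18); WM=13
i=14 t=16 v=4: → [15,18); WM=13
i=15 t=12 v=8: → [12,15); WM=16; [12,15) fires=4
i=16 t=18 v=2: → [18,21); WM=16

15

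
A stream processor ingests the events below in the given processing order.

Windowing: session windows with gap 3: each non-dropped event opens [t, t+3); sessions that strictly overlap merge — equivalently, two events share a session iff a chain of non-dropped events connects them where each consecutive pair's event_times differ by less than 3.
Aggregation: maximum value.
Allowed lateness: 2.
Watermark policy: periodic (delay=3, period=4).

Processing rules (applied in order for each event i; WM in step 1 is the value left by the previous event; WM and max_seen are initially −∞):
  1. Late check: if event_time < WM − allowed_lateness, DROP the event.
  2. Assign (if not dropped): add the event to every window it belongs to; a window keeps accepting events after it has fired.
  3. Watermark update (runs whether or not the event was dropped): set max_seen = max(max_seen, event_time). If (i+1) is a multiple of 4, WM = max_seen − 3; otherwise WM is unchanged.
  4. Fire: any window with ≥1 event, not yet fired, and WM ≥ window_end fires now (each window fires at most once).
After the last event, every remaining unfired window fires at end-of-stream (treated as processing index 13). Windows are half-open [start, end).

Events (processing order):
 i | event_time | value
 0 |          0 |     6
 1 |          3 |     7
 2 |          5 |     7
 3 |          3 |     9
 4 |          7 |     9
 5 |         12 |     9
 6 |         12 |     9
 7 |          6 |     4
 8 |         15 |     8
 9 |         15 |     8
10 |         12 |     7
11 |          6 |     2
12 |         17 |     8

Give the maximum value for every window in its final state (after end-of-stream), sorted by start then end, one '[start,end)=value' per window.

[0,3)=6 [3,10)=9 [12,15)=9 [15,20)=8

i=0 t=0 v=6: → [0,3); WM=−∞
i=1 t=3 v=7: → [3,6); WM=−∞
i=2 t=5 v=7: → [3,8); WM=−∞
i=3 t=3 v=9: → [3,8); WM=2
i=4 t=7 v=9: → [3,10); WM=2
i=5 t=12 v=9: → [12,15); WM=2
i=6 t=12 v=9: → [12,15); WM=2
i=7 t=6 v=4: → [3,10); WM=9
i=8 t=15 v=8: → [15,18); WM=9
i=9 t=15 v=8: → [15,18); WM=9
i=10 t=12 v=7: → [12,15); WM=9
i=11 t=6 v=2: DROP (t<9-2); WM=12
i=12 t=17 v=8: → [15,20); WM=12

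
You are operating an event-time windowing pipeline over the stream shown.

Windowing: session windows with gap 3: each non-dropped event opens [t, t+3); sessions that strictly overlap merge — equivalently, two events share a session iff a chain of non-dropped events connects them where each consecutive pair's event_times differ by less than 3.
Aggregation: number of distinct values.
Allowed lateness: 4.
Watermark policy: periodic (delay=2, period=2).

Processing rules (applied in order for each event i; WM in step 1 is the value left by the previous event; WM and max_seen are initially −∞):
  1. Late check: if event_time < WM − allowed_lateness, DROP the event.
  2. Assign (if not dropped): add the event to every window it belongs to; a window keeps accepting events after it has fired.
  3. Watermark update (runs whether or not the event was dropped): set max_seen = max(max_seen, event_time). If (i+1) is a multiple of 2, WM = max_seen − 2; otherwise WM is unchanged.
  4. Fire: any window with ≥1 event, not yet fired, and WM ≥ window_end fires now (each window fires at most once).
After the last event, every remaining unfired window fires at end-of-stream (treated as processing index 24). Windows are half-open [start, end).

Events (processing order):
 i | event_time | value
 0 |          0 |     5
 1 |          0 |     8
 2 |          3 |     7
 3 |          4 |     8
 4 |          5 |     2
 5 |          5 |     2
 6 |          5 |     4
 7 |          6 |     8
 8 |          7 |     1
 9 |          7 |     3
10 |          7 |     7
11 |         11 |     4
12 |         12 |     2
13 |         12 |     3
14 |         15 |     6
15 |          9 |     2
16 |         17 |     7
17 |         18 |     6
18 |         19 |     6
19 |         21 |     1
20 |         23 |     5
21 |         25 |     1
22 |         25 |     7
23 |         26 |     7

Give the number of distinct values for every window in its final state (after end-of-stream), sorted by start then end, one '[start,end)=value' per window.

i=0 t=0 v=5: → [0,3); WM=−∞
i=1 t=0 v=8: → [0,3); WM=-2
i=2 t=3 v=7: → [3,6); WM=-2
i=3 t=4 v=8: → [3,7); WM=2
i=4 t=5 v=2: → [3,8); WM=2
i=5 t=5 v=2: → [3,8); WM=3
i=6 t=5 v=4: → [3,8); WM=3
i=7 t=6 v=8: → [3,9); WM=4
i=8 t=7 v=1: → [3,10); WM=4
i=9 t=7 v=3: → [3,10); WM=5
i=10 t=7 v=7: → [3,10); WM=5
i=11 t=11 v=4: → [11,14); WM=9
i=12 t=12 v=2: → [11,15); WM=9
i=13 t=12 v=3: → [11,15); WM=10
i=14 t=15 v=6: → [15,18); WM=10
i=15 t=9 v=2: → [3,15); WM=13
i=16 t=17 v=7: → [15,20); WM=13
i=17 t=18 v=6: → [15,21); WM=16
i=18 t=19 v=6: → [15,22); WM=16
i=19 t=21 v=1: → [15,24); WM=19
i=20 t=23 v=5: → [15,26); WM=19
i=21 t=25 v=1: → [15,28); WM=23
i=22 t=25 v=7: → [15,28); WM=23
i=23 t=26 v=7: → [15,29); WM=24

[0,3)=2 [3,15)=6 [15,29)=4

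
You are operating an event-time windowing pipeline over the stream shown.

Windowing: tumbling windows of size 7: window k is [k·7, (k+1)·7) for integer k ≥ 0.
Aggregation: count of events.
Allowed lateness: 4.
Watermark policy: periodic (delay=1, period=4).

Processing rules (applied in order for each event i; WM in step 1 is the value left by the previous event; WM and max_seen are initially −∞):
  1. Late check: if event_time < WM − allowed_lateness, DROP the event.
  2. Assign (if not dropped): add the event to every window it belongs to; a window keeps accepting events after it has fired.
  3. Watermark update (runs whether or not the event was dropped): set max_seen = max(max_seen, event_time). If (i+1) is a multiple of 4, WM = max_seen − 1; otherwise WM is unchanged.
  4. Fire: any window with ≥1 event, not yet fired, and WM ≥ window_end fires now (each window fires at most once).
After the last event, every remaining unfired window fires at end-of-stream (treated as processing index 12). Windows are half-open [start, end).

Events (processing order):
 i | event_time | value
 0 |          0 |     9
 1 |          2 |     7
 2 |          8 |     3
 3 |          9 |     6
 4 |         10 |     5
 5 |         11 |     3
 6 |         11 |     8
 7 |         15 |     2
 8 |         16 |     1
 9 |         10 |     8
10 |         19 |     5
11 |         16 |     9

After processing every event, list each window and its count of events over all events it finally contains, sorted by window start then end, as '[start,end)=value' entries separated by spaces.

i=0 t=0 v=9: → [0,7); WM=−∞
i=1 t=2 v=7: → [0,7); WM=−∞
i=2 t=8 v=3: → [7,14); WM=−∞
i=3 t=9 v=6: → [7,14); WM=8; [0,7) fires=2
i=4 t=10 v=5: → [7,14); WM=8
i=5 t=11 v=3: → [7,14); WM=8
i=6 t=11 v=8: → [7,14); WM=8
i=7 t=15 v=2: → [14,21); WM=14; [7,14) fires=5
i=8 t=16 v=1: → [14,21); WM=14
i=9 t=10 v=8: → [7,14); WM=14
i=10 t=19 v=5: → [14,21); WM=14
i=11 t=16 v=9: → [14,21); WM=18

[0,7)=2 [7,14)=6 [14,21)=4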